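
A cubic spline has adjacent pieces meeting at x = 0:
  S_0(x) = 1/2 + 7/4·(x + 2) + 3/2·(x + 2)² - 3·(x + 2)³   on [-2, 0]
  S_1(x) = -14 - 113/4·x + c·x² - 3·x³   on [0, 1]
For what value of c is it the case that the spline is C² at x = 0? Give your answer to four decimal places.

-16.5000

S_0''(x) = 3 - 18·(x + 2), so S_0''(0) = -33. On the right, S_1''(0) = 2c, so c = -33/2.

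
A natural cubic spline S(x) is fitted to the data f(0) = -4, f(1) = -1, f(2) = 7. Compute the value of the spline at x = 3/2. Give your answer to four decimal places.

2.5313

With σ_i denoting the second derivative at x_i, h_i = 1, 1, and Δ_i = (y_(i+1) − y_i)/h_i = 3, 8:
  1·σ_0 + 4·σ_1 + 1·σ_2 = 6(Δ_1 - Δ_0) = 30
Natural end conditions: σ_0 = σ_2 = 0.
Solving the tridiagonal system: σ_0 = 0, σ_1 = 15/2, σ_2 = 0.
On [1, 2], S(x) = -1 + 11/2·(x - 1) + 15/4·(x - 1)² - 5/4·(x - 1)³.
With (x - 1) = 1/2: S(3/2) = 81/32.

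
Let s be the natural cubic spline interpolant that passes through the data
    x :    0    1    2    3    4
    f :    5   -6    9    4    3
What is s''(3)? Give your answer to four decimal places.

17.7857

Let M_i = s''(x_i). Step sizes h_i = 1, 1, 1, 1; slopes of the chords Δ_i = (y_(i+1) - y_i)/h_i = -11, 15, -5, -1.
  1·M_0 + 4·M_1 + 1·M_2 = 6(Δ_1 - Δ_0) = 156
  1·M_1 + 4·M_2 + 1·M_3 = 6(Δ_2 - Δ_1) = -120
  1·M_2 + 4·M_3 + 1·M_4 = 6(Δ_3 - Δ_2) = 24
Natural end conditions: M_0 = M_4 = 0.
Forward elimination and back-substitution give M_0 = 0, M_1 = 711/14, M_2 = -330/7, M_3 = 249/14, M_4 = 0.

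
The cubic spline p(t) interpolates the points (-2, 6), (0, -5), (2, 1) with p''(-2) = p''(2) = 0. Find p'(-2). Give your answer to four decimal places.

-7.6250

Put σ_i = p'' at the i-th knot. Here h = (2, 2) and Δ = (-11/2, 3), so the interior equations h_(i-1)·σ_(i-1) + 2(h_(i-1)+h_i)·σ_i + h_i·σ_(i+1) = 6(Δ_i − Δ_(i-1)) read
  2·σ_0 + 8·σ_1 + 2·σ_2 = 6(Δ_1 - Δ_0) = 51
Natural end conditions: σ_0 = σ_2 = 0.
Solving the tridiagonal system: σ_0 = 0, σ_1 = 51/8, σ_2 = 0.
On [-2, 0], p'(t) = b_0 + 2c_0·(t + 2) + 3d_0·(t + 2)² with b_0 = Δ_0 - h_0(2σ_0 + σ_1)/6 = -61/8, c_0 = σ_0/2 = 0, d_0 = (σ_1 - σ_0)/(6h_0) = 17/32. So p'(-2) = -61/8.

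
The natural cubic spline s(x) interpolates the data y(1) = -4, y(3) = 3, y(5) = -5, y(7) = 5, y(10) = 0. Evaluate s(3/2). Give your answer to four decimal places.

-0.9681

Put M_i = s'' at the i-th knot. Here h = (2, 2, 2, 3) and Δ = (7/2, -4, 5, -5/3), so the interior equations h_(i-1)·M_(i-1) + 2(h_(i-1)+h_i)·M_i + h_i·M_(i+1) = 6(Δ_i − Δ_(i-1)) read
  2·M_0 + 8·M_1 + 2·M_2 = 6(Δ_1 - Δ_0) = -45
  2·M_1 + 8·M_2 + 2·M_3 = 6(Δ_2 - Δ_1) = 54
  2·M_2 + 10·M_3 + 3·M_4 = 6(Δ_3 - Δ_2) = -40
Natural end conditions: M_0 = M_4 = 0.
Solving the tridiagonal system: M_0 = 0, M_1 = -1165/142, M_2 = 1465/142, M_3 = -861/142, M_4 = 0.
On [1, 3], s(x) = -4 + 1328/213·(x - 1) + 0·(x - 1)² - 1165/1704·(x - 1)³.
With (x - 1) = 1/2: s(3/2) = -4399/4544.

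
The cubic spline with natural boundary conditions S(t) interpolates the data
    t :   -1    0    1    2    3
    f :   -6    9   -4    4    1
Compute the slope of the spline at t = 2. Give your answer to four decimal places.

6.8929

Let M_i = S''(x_i). Step sizes h_i = 1, 1, 1, 1; slopes of the chords Δ_i = (y_(i+1) - y_i)/h_i = 15, -13, 8, -3.
  1·M_0 + 4·M_1 + 1·M_2 = 6(Δ_1 - Δ_0) = -168
  1·M_1 + 4·M_2 + 1·M_3 = 6(Δ_2 - Δ_1) = 126
  1·M_2 + 4·M_3 + 1·M_4 = 6(Δ_3 - Δ_2) = -66
Natural end conditions: M_0 = M_4 = 0.
Forward elimination and back-substitution give M_0 = 0, M_1 = -1545/28, M_2 = 369/7, M_3 = -831/28, M_4 = 0.
On [2, 3], S'(t) = b_3 + 2c_3·(t - 2) + 3d_3·(t - 2)² with b_3 = Δ_3 - h_3(2M_3 + M_4)/6 = 193/28, c_3 = M_3/2 = -831/56, d_3 = (M_4 - M_3)/(6h_3) = 277/56. So S'(2) = 193/28.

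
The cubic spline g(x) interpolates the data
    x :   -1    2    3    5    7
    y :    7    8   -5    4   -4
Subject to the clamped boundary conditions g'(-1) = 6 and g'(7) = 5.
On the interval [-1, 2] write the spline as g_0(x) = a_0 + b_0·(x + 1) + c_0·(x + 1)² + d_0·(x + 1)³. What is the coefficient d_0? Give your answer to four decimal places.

-0.8258

With m_i denoting the second derivative at x_i, h_i = 3, 1, 2, 2, and Δ_i = (y_(i+1) − y_i)/h_i = 1/3, -13, 9/2, -4:
  3·m_0 + 8·m_1 + 1·m_2 = 6(Δ_1 - Δ_0) = -80
  1·m_1 + 6·m_2 + 2·m_3 = 6(Δ_2 - Δ_1) = 105
  2·m_2 + 8·m_3 + 2·m_4 = 6(Δ_3 - Δ_2) = -51
Clamped end conditions give two more equations: 2h_0·m_0 + h_0·m_1 = 6(Δ_0 - g'(-1)) = -34 and h_3·m_3 + 2h_3·m_4 = 6(g'(7) - Δ_3) = 54.
Forward elimination and back-substitution give m_0 = 113/96, m_1 = -219/16, m_2 = 831/32, m_3 = -297/16, m_4 = 729/32.
On [-1, 2], with g_0(x) = a_0 + b_0·(x + 1) + c_0·(x + 1)² + d_0·(x + 1)³: c_0 = m_0/2 = 113/192, d_0 = (m_1 - m_0)/(6h_0) = -1427/1728, b_0 = Δ_0 - h_0(2m_0 + m_1)/6 = 6.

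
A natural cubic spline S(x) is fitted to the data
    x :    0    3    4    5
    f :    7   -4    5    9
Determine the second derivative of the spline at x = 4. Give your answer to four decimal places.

With M_i denoting the second derivative at x_i, h_i = 3, 1, 1, and Δ_i = (y_(i+1) − y_i)/h_i = -11/3, 9, 4:
  3·M_0 + 8·M_1 + 1·M_2 = 6(Δ_1 - Δ_0) = 76
  1·M_1 + 4·M_2 + 1·M_3 = 6(Δ_2 - Δ_1) = -30
Natural end conditions: M_0 = M_3 = 0.
Forward elimination and back-substitution give M_0 = 0, M_1 = 334/31, M_2 = -316/31, M_3 = 0.

-10.1935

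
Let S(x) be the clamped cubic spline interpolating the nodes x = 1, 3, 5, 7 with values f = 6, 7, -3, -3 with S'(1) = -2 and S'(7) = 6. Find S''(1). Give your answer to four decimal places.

7.1667

With M_i denoting the second derivative at x_i, h_i = 2, 2, 2, and Δ_i = (y_(i+1) − y_i)/h_i = 1/2, -5, 0:
  2·M_0 + 8·M_1 + 2·M_2 = 6(Δ_1 - Δ_0) = -33
  2·M_1 + 8·M_2 + 2·M_3 = 6(Δ_2 - Δ_1) = 30
Clamped end conditions give two more equations: 2h_0·M_0 + h_0·M_1 = 6(Δ_0 - S'(1)) = 15 and h_2·M_2 + 2h_2·M_3 = 6(S'(7) - Δ_2) = 36.
Hence M_0 = 43/6, M_1 = -41/6, M_2 = 11/3, M_3 = 43/6.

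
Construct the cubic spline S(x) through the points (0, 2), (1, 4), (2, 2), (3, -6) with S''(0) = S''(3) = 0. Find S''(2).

-8

With σ_i denoting the second derivative at x_i, h_i = 1, 1, 1, and Δ_i = (y_(i+1) − y_i)/h_i = 2, -2, -8:
  1·σ_0 + 4·σ_1 + 1·σ_2 = 6(Δ_1 - Δ_0) = -24
  1·σ_1 + 4·σ_2 + 1·σ_3 = 6(Δ_2 - Δ_1) = -36
Natural end conditions: σ_0 = σ_3 = 0.
Solving the tridiagonal system: σ_0 = 0, σ_1 = -4, σ_2 = -8, σ_3 = 0.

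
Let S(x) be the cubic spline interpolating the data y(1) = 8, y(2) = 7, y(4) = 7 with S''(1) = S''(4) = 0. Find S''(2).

With σ_i denoting the second derivative at x_i, h_i = 1, 2, and Δ_i = (y_(i+1) − y_i)/h_i = -1, 0:
  1·σ_0 + 6·σ_1 + 2·σ_2 = 6(Δ_1 - Δ_0) = 6
Natural end conditions: σ_0 = σ_2 = 0.
Solving: σ_0 = 0, σ_1 = 1, σ_2 = 0.

1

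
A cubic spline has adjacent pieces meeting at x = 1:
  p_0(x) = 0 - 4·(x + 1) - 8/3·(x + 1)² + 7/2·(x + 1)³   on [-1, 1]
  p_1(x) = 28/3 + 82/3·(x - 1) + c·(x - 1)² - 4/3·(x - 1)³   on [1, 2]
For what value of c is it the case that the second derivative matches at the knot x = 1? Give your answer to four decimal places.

18.3333

p_0''(x) = -16/3 + 21·(x + 1), so p_0''(1) = 110/3. On the right, p_1''(1) = 2c, so c = 55/3.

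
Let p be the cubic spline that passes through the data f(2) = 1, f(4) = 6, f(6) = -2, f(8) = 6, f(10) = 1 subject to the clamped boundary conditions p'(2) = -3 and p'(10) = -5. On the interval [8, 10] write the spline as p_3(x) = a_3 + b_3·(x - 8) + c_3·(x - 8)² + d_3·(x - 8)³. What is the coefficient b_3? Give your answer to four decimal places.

2.5179

Write m_i for p''(x_i). With h_i = 2, 2, 2, 2 and divided differences Δ_i = 5/2, -4, 4, -5/2, the continuity of p' gives the tridiagonal system
  2·m_0 + 8·m_1 + 2·m_2 = 6(Δ_1 - Δ_0) = -39
  2·m_1 + 8·m_2 + 2·m_3 = 6(Δ_2 - Δ_1) = 48
  2·m_2 + 8·m_3 + 2·m_4 = 6(Δ_3 - Δ_2) = -39
Clamped end conditions give two more equations: 2h_0·m_0 + h_0·m_1 = 6(Δ_0 - p'(2)) = 33 and h_3·m_3 + 2h_3·m_4 = 6(p'(10) - Δ_3) = -15.
Solving the tridiagonal system: m_0 = 769/56, m_1 = -307/28, m_2 = 85/8, m_3 = -211/28, m_4 = 1/56.
On [8, 10], with p_3(x) = a_3 + b_3·(x - 8) + c_3·(x - 8)² + d_3·(x - 8)³: c_3 = m_3/2 = -211/56, d_3 = (m_4 - m_3)/(6h_3) = 141/224, b_3 = Δ_3 - h_3(2m_3 + m_4)/6 = 141/56.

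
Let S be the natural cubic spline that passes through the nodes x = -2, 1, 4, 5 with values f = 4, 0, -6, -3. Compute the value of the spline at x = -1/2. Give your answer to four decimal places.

2.7888

Put M_i = S'' at the i-th knot. Here h = (3, 3, 1) and Δ = (-4/3, -2, 3), so the interior equations h_(i-1)·M_(i-1) + 2(h_(i-1)+h_i)·M_i + h_i·M_(i+1) = 6(Δ_i − Δ_(i-1)) read
  3·M_0 + 12·M_1 + 3·M_2 = 6(Δ_1 - Δ_0) = -4
  3·M_1 + 8·M_2 + 1·M_3 = 6(Δ_2 - Δ_1) = 30
Natural end conditions: M_0 = M_3 = 0.
Forward elimination and back-substitution give M_0 = 0, M_1 = -122/87, M_2 = 124/29, M_3 = 0.
On [-2, 1], S(x) = 4 - 55/87·(x + 2) + 0·(x + 2)² - 61/783·(x + 2)³.
With (x + 2) = 3/2: S(-1/2) = 647/232.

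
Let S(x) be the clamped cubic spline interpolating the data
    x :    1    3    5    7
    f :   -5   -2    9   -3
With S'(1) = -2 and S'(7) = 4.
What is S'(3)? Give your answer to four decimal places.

6.5000

Write σ_i for S''(x_i). With h_i = 2, 2, 2 and divided differences Δ_i = 3/2, 11/2, -6, the continuity of S' gives the tridiagonal system
  2·σ_0 + 8·σ_1 + 2·σ_2 = 6(Δ_1 - Δ_0) = 24
  2·σ_1 + 8·σ_2 + 2·σ_3 = 6(Δ_2 - Δ_1) = -69
Clamped end conditions give two more equations: 2h_0·σ_0 + h_0·σ_1 = 6(Δ_0 - S'(1)) = 21 and h_2·σ_2 + 2h_2·σ_3 = 6(S'(7) - Δ_2) = 60.
Hence σ_0 = 2, σ_1 = 13/2, σ_2 = -16, σ_3 = 23.
On [3, 5], S'(x) = b_1 + 2c_1·(x - 3) + 3d_1·(x - 3)² with b_1 = Δ_1 - h_1(2σ_1 + σ_2)/6 = 13/2, c_1 = σ_1/2 = 13/4, d_1 = (σ_2 - σ_1)/(6h_1) = -15/8. So S'(3) = 13/2.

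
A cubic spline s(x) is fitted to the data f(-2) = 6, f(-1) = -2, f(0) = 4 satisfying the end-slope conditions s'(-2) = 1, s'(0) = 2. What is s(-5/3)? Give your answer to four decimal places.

Write M_i for s''(x_i). With h_i = 1, 1 and divided differences Δ_i = -8, 6, the continuity of s' gives the tridiagonal system
  1·M_0 + 4·M_1 + 1·M_2 = 6(Δ_1 - Δ_0) = 84
Clamped end conditions give two more equations: 2h_0·M_0 + h_0·M_1 = 6(Δ_0 - s'(-2)) = -54 and h_1·M_1 + 2h_1·M_2 = 6(s'(0) - Δ_1) = -24.
Forward elimination and back-substitution give M_0 = -95/2, M_1 = 41, M_2 = -65/2.
On [-2, -1], s(x) = 6 + 1·(x + 2) - 95/4·(x + 2)² + 59/4·(x + 2)³.
With (x + 2) = 1/3: s(-5/3) = 229/54.

4.2407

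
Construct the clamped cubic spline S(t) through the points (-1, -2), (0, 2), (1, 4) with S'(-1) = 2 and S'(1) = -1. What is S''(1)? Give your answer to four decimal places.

Let M_i = S''(x_i). Step sizes h_i = 1, 1; slopes of the chords Δ_i = (y_(i+1) - y_i)/h_i = 4, 2.
  1·M_0 + 4·M_1 + 1·M_2 = 6(Δ_1 - Δ_0) = -12
Clamped end conditions give two more equations: 2h_0·M_0 + h_0·M_1 = 6(Δ_0 - S'(-1)) = 12 and h_1·M_1 + 2h_1·M_2 = 6(S'(1) - Δ_1) = -18.
Hence M_0 = 15/2, M_1 = -3, M_2 = -15/2.

-7.5000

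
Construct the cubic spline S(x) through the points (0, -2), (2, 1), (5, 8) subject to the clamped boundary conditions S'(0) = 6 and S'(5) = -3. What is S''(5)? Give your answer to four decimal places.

Put M_i = S'' at the i-th knot. Here h = (2, 3) and Δ = (3/2, 7/3), so the interior equations h_(i-1)·M_(i-1) + 2(h_(i-1)+h_i)·M_i + h_i·M_(i+1) = 6(Δ_i − Δ_(i-1)) read
  2·M_0 + 10·M_1 + 3·M_2 = 6(Δ_1 - Δ_0) = 5
Clamped end conditions give two more equations: 2h_0·M_0 + h_0·M_1 = 6(Δ_0 - S'(0)) = -27 and h_1·M_1 + 2h_1·M_2 = 6(S'(5) - Δ_1) = -32.
Solving the tridiagonal system: M_0 = -181/20, M_1 = 23/5, M_2 = -229/30.

-7.6333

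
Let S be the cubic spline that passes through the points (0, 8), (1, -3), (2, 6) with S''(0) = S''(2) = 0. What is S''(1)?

30

Write M_i for S''(x_i). With h_i = 1, 1 and divided differences Δ_i = -11, 9, the continuity of S' gives the tridiagonal system
  1·M_0 + 4·M_1 + 1·M_2 = 6(Δ_1 - Δ_0) = 120
Natural end conditions: M_0 = M_2 = 0.
Solving: M_0 = 0, M_1 = 30, M_2 = 0.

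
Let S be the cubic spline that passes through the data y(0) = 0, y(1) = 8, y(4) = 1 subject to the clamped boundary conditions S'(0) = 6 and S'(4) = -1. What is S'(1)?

6

Let m_i = S''(x_i). Step sizes h_i = 1, 3; slopes of the chords Δ_i = (y_(i+1) - y_i)/h_i = 8, -7/3.
  1·m_0 + 8·m_1 + 3·m_2 = 6(Δ_1 - Δ_0) = -62
Clamped end conditions give two more equations: 2h_0·m_0 + h_0·m_1 = 6(Δ_0 - S'(0)) = 12 and h_1·m_1 + 2h_1·m_2 = 6(S'(4) - Δ_1) = 8.
Solving the tridiagonal system: m_0 = 12, m_1 = -12, m_2 = 22/3.
On [1, 4], S'(t) = b_1 + 2c_1·(t - 1) + 3d_1·(t - 1)² with b_1 = Δ_1 - h_1(2m_1 + m_2)/6 = 6, c_1 = m_1/2 = -6, d_1 = (m_2 - m_1)/(6h_1) = 29/27. So S'(1) = 6.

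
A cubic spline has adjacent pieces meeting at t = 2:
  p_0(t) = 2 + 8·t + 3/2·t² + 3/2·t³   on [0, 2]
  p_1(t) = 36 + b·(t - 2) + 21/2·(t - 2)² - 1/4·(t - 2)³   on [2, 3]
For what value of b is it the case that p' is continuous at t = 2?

32

p_0'(t) = 8 + 3·t + 9/2·t², so p_0'(2) = 32. On the right, p_1'(2) = b, so b = 32.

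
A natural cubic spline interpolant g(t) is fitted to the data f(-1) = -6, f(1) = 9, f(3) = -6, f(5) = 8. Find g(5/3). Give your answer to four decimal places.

Put σ_i = g'' at the i-th knot. Here h = (2, 2, 2) and Δ = (15/2, -15/2, 7), so the interior equations h_(i-1)·σ_(i-1) + 2(h_(i-1)+h_i)·σ_i + h_i·σ_(i+1) = 6(Δ_i − Δ_(i-1)) read
  2·σ_0 + 8·σ_1 + 2·σ_2 = 6(Δ_1 - Δ_0) = -90
  2·σ_1 + 8·σ_2 + 2·σ_3 = 6(Δ_2 - Δ_1) = 87
Natural end conditions: σ_0 = σ_3 = 0.
Hence σ_0 = 0, σ_1 = -149/10, σ_2 = 73/5, σ_3 = 0.
On [1, 3], g(t) = 9 - 73/30·(t - 1) - 149/20·(t - 1)² + 59/24·(t - 1)³.
With (t - 1) = 2/3: g(5/3) = 1942/405.

4.7951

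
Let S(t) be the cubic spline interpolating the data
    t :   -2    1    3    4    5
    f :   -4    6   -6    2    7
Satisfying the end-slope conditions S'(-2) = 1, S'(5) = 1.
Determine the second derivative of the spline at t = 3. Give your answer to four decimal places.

Let m_i = S''(x_i). Step sizes h_i = 3, 2, 1, 1; slopes of the chords Δ_i = (y_(i+1) - y_i)/h_i = 10/3, -6, 8, 5.
  3·m_0 + 10·m_1 + 2·m_2 = 6(Δ_1 - Δ_0) = -56
  2·m_1 + 6·m_2 + 1·m_3 = 6(Δ_2 - Δ_1) = 84
  1·m_2 + 4·m_3 + 1·m_4 = 6(Δ_3 - Δ_2) = -18
Clamped end conditions give two more equations: 2h_0·m_0 + h_0·m_1 = 6(Δ_0 - S'(-2)) = 14 and h_3·m_3 + 2h_3·m_4 = 6(S'(5) - Δ_3) = -24.
Forward elimination and back-substitution give m_0 = 647/78, m_1 = -155/13, m_2 = 997/52, m_3 = -187/26, m_4 = -437/52.

19.1731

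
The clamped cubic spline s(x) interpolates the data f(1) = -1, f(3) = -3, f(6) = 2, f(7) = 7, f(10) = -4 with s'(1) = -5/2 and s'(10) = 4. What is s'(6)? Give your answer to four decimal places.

5.6779

Put m_i = s'' at the i-th knot. Here h = (2, 3, 1, 3) and Δ = (-1, 5/3, 5, -11/3), so the interior equations h_(i-1)·m_(i-1) + 2(h_(i-1)+h_i)·m_i + h_i·m_(i+1) = 6(Δ_i − Δ_(i-1)) read
  2·m_0 + 10·m_1 + 3·m_2 = 6(Δ_1 - Δ_0) = 16
  3·m_1 + 8·m_2 + 1·m_3 = 6(Δ_2 - Δ_1) = 20
  1·m_2 + 8·m_3 + 3·m_4 = 6(Δ_3 - Δ_2) = -52
Clamped end conditions give two more equations: 2h_0·m_0 + h_0·m_1 = 6(Δ_0 - s'(1)) = 9 and h_3·m_3 + 2h_3·m_4 = 6(s'(10) - Δ_3) = 46.
Solving: m_0 = 2441/1068, m_1 = -19/267, m_2 = 2161/534, m_3 = -3247/267, m_4 = 2447/178.
On [6, 7], s'(x) = b_2 + 2c_2·(x - 6) + 3d_2·(x - 6)² with b_2 = Δ_2 - h_2(2m_2 + m_3)/6 = 1516/267, c_2 = m_2/2 = 2161/1068, d_2 = (m_3 - m_2)/(6h_2) = -2885/1068. So s'(6) = 1516/267.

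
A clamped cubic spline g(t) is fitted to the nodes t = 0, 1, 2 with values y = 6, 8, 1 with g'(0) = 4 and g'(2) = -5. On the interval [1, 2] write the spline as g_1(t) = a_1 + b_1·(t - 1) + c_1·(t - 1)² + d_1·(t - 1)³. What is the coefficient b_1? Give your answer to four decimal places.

With M_i denoting the second derivative at x_i, h_i = 1, 1, and Δ_i = (y_(i+1) − y_i)/h_i = 2, -7:
  1·M_0 + 4·M_1 + 1·M_2 = 6(Δ_1 - Δ_0) = -54
Clamped end conditions give two more equations: 2h_0·M_0 + h_0·M_1 = 6(Δ_0 - g'(0)) = -12 and h_1·M_1 + 2h_1·M_2 = 6(g'(2) - Δ_1) = 12.
Solving the tridiagonal system: M_0 = 3, M_1 = -18, M_2 = 15.
On [1, 2], with g_1(t) = a_1 + b_1·(t - 1) + c_1·(t - 1)² + d_1·(t - 1)³: c_1 = M_1/2 = -9, d_1 = (M_2 - M_1)/(6h_1) = 11/2, b_1 = Δ_1 - h_1(2M_1 + M_2)/6 = -7/2.

-3.5000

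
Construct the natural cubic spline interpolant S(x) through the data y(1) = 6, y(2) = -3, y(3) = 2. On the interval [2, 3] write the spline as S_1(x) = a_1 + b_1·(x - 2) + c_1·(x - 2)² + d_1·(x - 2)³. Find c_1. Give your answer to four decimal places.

Write m_i for S''(x_i). With h_i = 1, 1 and divided differences Δ_i = -9, 5, the continuity of S' gives the tridiagonal system
  1·m_0 + 4·m_1 + 1·m_2 = 6(Δ_1 - Δ_0) = 84
Natural end conditions: m_0 = m_2 = 0.
Forward elimination and back-substitution give m_0 = 0, m_1 = 21, m_2 = 0.
On [2, 3], with S_1(x) = a_1 + b_1·(x - 2) + c_1·(x - 2)² + d_1·(x - 2)³: c_1 = m_1/2 = 21/2, d_1 = (m_2 - m_1)/(6h_1) = -7/2, b_1 = Δ_1 - h_1(2m_1 + m_2)/6 = -2.

10.5000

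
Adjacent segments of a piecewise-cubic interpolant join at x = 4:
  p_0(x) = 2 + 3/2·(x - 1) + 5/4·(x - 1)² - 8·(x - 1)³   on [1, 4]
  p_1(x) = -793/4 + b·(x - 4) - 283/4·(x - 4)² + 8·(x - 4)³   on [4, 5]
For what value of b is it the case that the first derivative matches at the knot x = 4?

-207

p_0'(x) = 3/2 + 5/2·(x - 1) - 24·(x - 1)², so p_0'(4) = -207. On the right, p_1'(4) = b, so b = -207.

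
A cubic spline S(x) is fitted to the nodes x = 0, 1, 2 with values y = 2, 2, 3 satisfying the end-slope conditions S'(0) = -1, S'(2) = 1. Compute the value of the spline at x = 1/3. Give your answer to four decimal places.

1.7963

Write σ_i for S''(x_i). With h_i = 1, 1 and divided differences Δ_i = 0, 1, the continuity of S' gives the tridiagonal system
  1·σ_0 + 4·σ_1 + 1·σ_2 = 6(Δ_1 - Δ_0) = 6
Clamped end conditions give two more equations: 2h_0·σ_0 + h_0·σ_1 = 6(Δ_0 - S'(0)) = 6 and h_1·σ_1 + 2h_1·σ_2 = 6(S'(2) - Δ_1) = 0.
Hence σ_0 = 5/2, σ_1 = 1, σ_2 = -1/2.
On [0, 1], S(x) = 2 - 1·x + 5/4·x² - 1/4·x³.
With x = 1/3: S(1/3) = 97/54.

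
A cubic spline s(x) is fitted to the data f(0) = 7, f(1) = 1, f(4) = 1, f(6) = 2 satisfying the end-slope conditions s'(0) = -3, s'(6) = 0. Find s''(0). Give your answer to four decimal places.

-12.3462

Let M_i = s''(x_i). Step sizes h_i = 1, 3, 2; slopes of the chords Δ_i = (y_(i+1) - y_i)/h_i = -6, 0, 1/2.
  1·M_0 + 8·M_1 + 3·M_2 = 6(Δ_1 - Δ_0) = 36
  3·M_1 + 10·M_2 + 2·M_3 = 6(Δ_2 - Δ_1) = 3
Clamped end conditions give two more equations: 2h_0·M_0 + h_0·M_1 = 6(Δ_0 - s'(0)) = -18 and h_2·M_2 + 2h_2·M_3 = 6(s'(6) - Δ_2) = -3.
Forward elimination and back-substitution give M_0 = -321/26, M_1 = 87/13, M_2 = -45/26, M_3 = 3/26.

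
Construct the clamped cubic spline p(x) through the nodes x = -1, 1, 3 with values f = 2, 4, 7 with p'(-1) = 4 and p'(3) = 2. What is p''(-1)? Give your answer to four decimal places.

-5.3750

Let M_i = p''(x_i). Step sizes h_i = 2, 2; slopes of the chords Δ_i = (y_(i+1) - y_i)/h_i = 1, 3/2.
  2·M_0 + 8·M_1 + 2·M_2 = 6(Δ_1 - Δ_0) = 3
Clamped end conditions give two more equations: 2h_0·M_0 + h_0·M_1 = 6(Δ_0 - p'(-1)) = -18 and h_1·M_1 + 2h_1·M_2 = 6(p'(3) - Δ_1) = 3.
Forward elimination and back-substitution give M_0 = -43/8, M_1 = 7/4, M_2 = -1/8.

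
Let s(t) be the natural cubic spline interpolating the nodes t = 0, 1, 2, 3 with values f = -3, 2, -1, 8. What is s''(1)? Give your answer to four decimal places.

Let M_i = s''(x_i). Step sizes h_i = 1, 1, 1; slopes of the chords Δ_i = (y_(i+1) - y_i)/h_i = 5, -3, 9.
  1·M_0 + 4·M_1 + 1·M_2 = 6(Δ_1 - Δ_0) = -48
  1·M_1 + 4·M_2 + 1·M_3 = 6(Δ_2 - Δ_1) = 72
Natural end conditions: M_0 = M_3 = 0.
Solving: M_0 = 0, M_1 = -88/5, M_2 = 112/5, M_3 = 0.

-17.6000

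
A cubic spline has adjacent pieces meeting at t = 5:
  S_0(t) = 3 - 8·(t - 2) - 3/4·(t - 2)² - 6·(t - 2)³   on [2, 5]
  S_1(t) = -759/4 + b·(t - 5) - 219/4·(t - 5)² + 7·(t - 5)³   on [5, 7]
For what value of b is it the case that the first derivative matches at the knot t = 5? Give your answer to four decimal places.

S_0'(t) = -8 - 3/2·(t - 2) - 18·(t - 2)², so S_0'(5) = -349/2. On the right, S_1'(5) = b, so b = -349/2.

-174.5000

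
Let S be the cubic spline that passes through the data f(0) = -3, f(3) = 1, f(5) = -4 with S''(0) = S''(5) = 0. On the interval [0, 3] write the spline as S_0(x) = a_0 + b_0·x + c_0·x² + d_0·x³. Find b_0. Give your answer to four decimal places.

Let σ_i = S''(x_i). Step sizes h_i = 3, 2; slopes of the chords Δ_i = (y_(i+1) - y_i)/h_i = 4/3, -5/2.
  3·σ_0 + 10·σ_1 + 2·σ_2 = 6(Δ_1 - Δ_0) = -23
Natural end conditions: σ_0 = σ_2 = 0.
Solving the tridiagonal system: σ_0 = 0, σ_1 = -23/10, σ_2 = 0.
On [0, 3], with S_0(x) = a_0 + b_0·x + c_0·x² + d_0·x³: c_0 = σ_0/2 = 0, d_0 = (σ_1 - σ_0)/(6h_0) = -23/180, b_0 = Δ_0 - h_0(2σ_0 + σ_1)/6 = 149/60.

2.4833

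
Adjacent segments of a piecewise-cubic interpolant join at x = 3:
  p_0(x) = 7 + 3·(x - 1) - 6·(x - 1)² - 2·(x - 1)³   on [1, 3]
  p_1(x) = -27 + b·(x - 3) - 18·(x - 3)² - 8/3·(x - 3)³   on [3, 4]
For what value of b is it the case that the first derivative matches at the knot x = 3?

-45

p_0'(x) = 3 - 12·(x - 1) - 6·(x - 1)², so p_0'(3) = -45. On the right, p_1'(3) = b, so b = -45.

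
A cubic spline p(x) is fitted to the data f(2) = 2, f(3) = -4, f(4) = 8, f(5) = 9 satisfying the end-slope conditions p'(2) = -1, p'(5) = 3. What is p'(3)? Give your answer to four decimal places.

2.6667

Put m_i = p'' at the i-th knot. Here h = (1, 1, 1) and Δ = (-6, 12, 1), so the interior equations h_(i-1)·m_(i-1) + 2(h_(i-1)+h_i)·m_i + h_i·m_(i+1) = 6(Δ_i − Δ_(i-1)) read
  1·m_0 + 4·m_1 + 1·m_2 = 6(Δ_1 - Δ_0) = 108
  1·m_1 + 4·m_2 + 1·m_3 = 6(Δ_2 - Δ_1) = -66
Clamped end conditions give two more equations: 2h_0·m_0 + h_0·m_1 = 6(Δ_0 - p'(2)) = -30 and h_2·m_2 + 2h_2·m_3 = 6(p'(5) - Δ_2) = 12.
Solving the tridiagonal system: m_0 = -112/3, m_1 = 134/3, m_2 = -100/3, m_3 = 68/3.
On [3, 4], p'(x) = b_1 + 2c_1·(x - 3) + 3d_1·(x - 3)² with b_1 = Δ_1 - h_1(2m_1 + m_2)/6 = 8/3, c_1 = m_1/2 = 67/3, d_1 = (m_2 - m_1)/(6h_1) = -13. So p'(3) = 8/3.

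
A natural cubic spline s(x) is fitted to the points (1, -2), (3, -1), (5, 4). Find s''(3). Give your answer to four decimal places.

1.5000

Write M_i for s''(x_i). With h_i = 2, 2 and divided differences Δ_i = 1/2, 5/2, the continuity of s' gives the tridiagonal system
  2·M_0 + 8·M_1 + 2·M_2 = 6(Δ_1 - Δ_0) = 12
Natural end conditions: M_0 = M_2 = 0.
Hence M_0 = 0, M_1 = 3/2, M_2 = 0.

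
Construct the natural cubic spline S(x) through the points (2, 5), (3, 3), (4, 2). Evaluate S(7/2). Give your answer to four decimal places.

Let σ_i = S''(x_i). Step sizes h_i = 1, 1; slopes of the chords Δ_i = (y_(i+1) - y_i)/h_i = -2, -1.
  1·σ_0 + 4·σ_1 + 1·σ_2 = 6(Δ_1 - Δ_0) = 6
Natural end conditions: σ_0 = σ_2 = 0.
Solving: σ_0 = 0, σ_1 = 3/2, σ_2 = 0.
On [3, 4], S(x) = 3 - 3/2·(x - 3) + 3/4·(x - 3)² - 1/4·(x - 3)³.
With (x - 3) = 1/2: S(7/2) = 77/32.

2.4063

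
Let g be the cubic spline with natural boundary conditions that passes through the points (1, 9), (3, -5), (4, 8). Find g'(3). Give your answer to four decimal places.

6.3333

With M_i denoting the second derivative at x_i, h_i = 2, 1, and Δ_i = (y_(i+1) − y_i)/h_i = -7, 13:
  2·M_0 + 6·M_1 + 1·M_2 = 6(Δ_1 - Δ_0) = 120
Natural end conditions: M_0 = M_2 = 0.
Forward elimination and back-substitution give M_0 = 0, M_1 = 20, M_2 = 0.
On [3, 4], g'(x) = b_1 + 2c_1·(x - 3) + 3d_1·(x - 3)² with b_1 = Δ_1 - h_1(2M_1 + M_2)/6 = 19/3, c_1 = M_1/2 = 10, d_1 = (M_2 - M_1)/(6h_1) = -10/3. So g'(3) = 19/3.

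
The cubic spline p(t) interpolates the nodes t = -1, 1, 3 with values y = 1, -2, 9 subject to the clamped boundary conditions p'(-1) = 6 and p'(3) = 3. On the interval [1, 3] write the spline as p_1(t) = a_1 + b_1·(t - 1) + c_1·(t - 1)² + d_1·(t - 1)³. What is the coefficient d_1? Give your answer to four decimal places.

Put σ_i = p'' at the i-th knot. Here h = (2, 2) and Δ = (-3/2, 11/2), so the interior equations h_(i-1)·σ_(i-1) + 2(h_(i-1)+h_i)·σ_i + h_i·σ_(i+1) = 6(Δ_i − Δ_(i-1)) read
  2·σ_0 + 8·σ_1 + 2·σ_2 = 6(Δ_1 - Δ_0) = 42
Clamped end conditions give two more equations: 2h_0·σ_0 + h_0·σ_1 = 6(Δ_0 - p'(-1)) = -45 and h_1·σ_1 + 2h_1·σ_2 = 6(p'(3) - Δ_1) = -15.
Solving the tridiagonal system: σ_0 = -69/4, σ_1 = 12, σ_2 = -39/4.
On [1, 3], with p_1(t) = a_1 + b_1·(t - 1) + c_1·(t - 1)² + d_1·(t - 1)³: c_1 = σ_1/2 = 6, d_1 = (σ_2 - σ_1)/(6h_1) = -29/16, b_1 = Δ_1 - h_1(2σ_1 + σ_2)/6 = 3/4.

-1.8125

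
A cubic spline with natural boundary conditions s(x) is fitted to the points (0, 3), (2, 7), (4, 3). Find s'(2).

0

Let M_i = s''(x_i). Step sizes h_i = 2, 2; slopes of the chords Δ_i = (y_(i+1) - y_i)/h_i = 2, -2.
  2·M_0 + 8·M_1 + 2·M_2 = 6(Δ_1 - Δ_0) = -24
Natural end conditions: M_0 = M_2 = 0.
Hence M_0 = 0, M_1 = -3, M_2 = 0.
On [2, 4], s'(x) = b_1 + 2c_1·(x - 2) + 3d_1·(x - 2)² with b_1 = Δ_1 - h_1(2M_1 + M_2)/6 = 0, c_1 = M_1/2 = -3/2, d_1 = (M_2 - M_1)/(6h_1) = 1/4. So s'(2) = 0.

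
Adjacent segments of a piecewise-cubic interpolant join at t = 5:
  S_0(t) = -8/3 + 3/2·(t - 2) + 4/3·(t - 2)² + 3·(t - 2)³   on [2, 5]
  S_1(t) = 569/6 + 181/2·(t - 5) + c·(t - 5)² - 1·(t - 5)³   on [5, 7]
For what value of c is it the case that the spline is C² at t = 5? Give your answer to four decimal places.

28.3333

S_0''(t) = 8/3 + 18·(t - 2), so S_0''(5) = 170/3. On the right, S_1''(5) = 2c, so c = 85/3.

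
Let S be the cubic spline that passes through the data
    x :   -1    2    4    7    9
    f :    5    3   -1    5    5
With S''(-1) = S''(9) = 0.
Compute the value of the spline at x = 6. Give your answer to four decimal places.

2.7344

Write m_i for S''(x_i). With h_i = 3, 2, 3, 2 and divided differences Δ_i = -2/3, -2, 2, 0, the continuity of S' gives the tridiagonal system
  3·m_0 + 10·m_1 + 2·m_2 = 6(Δ_1 - Δ_0) = -8
  2·m_1 + 10·m_2 + 3·m_3 = 6(Δ_2 - Δ_1) = 24
  3·m_2 + 10·m_3 + 2·m_4 = 6(Δ_3 - Δ_2) = -12
Natural end conditions: m_0 = m_4 = 0.
Solving the tridiagonal system: m_0 = 0, m_1 = -128/87, m_2 = 292/87, m_3 = -64/29, m_4 = 0.
On [4, 7], S(x) = -1 - 22/87·(x - 4) + 146/87·(x - 4)² - 242/783·(x - 4)³.
With (x - 4) = 2: S(6) = 2141/783.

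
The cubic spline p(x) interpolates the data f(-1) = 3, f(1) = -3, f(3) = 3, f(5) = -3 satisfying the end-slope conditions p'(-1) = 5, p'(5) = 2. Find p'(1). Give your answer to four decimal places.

With M_i denoting the second derivative at x_i, h_i = 2, 2, 2, and Δ_i = (y_(i+1) − y_i)/h_i = -3, 3, -3:
  2·M_0 + 8·M_1 + 2·M_2 = 6(Δ_1 - Δ_0) = 36
  2·M_1 + 8·M_2 + 2·M_3 = 6(Δ_2 - Δ_1) = -36
Clamped end conditions give two more equations: 2h_0·M_0 + h_0·M_1 = 6(Δ_0 - p'(-1)) = -48 and h_2·M_2 + 2h_2·M_3 = 6(p'(5) - Δ_2) = 30.
Solving the tridiagonal system: M_0 = -89/5, M_1 = 58/5, M_2 = -53/5, M_3 = 64/5.
On [1, 3], p'(x) = b_1 + 2c_1·(x - 1) + 3d_1·(x - 1)² with b_1 = Δ_1 - h_1(2M_1 + M_2)/6 = -6/5, c_1 = M_1/2 = 29/5, d_1 = (M_2 - M_1)/(6h_1) = -37/20. So p'(1) = -6/5.

-1.2000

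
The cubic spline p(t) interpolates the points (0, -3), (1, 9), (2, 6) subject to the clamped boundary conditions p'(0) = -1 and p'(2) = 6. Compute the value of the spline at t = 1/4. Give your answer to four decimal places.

-1.5234

Write M_i for p''(x_i). With h_i = 1, 1 and divided differences Δ_i = 12, -3, the continuity of p' gives the tridiagonal system
  1·M_0 + 4·M_1 + 1·M_2 = 6(Δ_1 - Δ_0) = -90
Clamped end conditions give two more equations: 2h_0·M_0 + h_0·M_1 = 6(Δ_0 - p'(0)) = 78 and h_1·M_1 + 2h_1·M_2 = 6(p'(2) - Δ_1) = 54.
Hence M_0 = 65, M_1 = -52, M_2 = 53.
On [0, 1], p(t) = -3 - 1·t + 65/2·t² - 39/2·t³.
With t = 1/4: p(1/4) = -195/128.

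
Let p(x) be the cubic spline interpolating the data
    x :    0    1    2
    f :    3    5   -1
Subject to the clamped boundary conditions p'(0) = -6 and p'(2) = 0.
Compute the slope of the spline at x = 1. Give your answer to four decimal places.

Put M_i = p'' at the i-th knot. Here h = (1, 1) and Δ = (2, -6), so the interior equations h_(i-1)·M_(i-1) + 2(h_(i-1)+h_i)·M_i + h_i·M_(i+1) = 6(Δ_i − Δ_(i-1)) read
  1·M_0 + 4·M_1 + 1·M_2 = 6(Δ_1 - Δ_0) = -48
Clamped end conditions give two more equations: 2h_0·M_0 + h_0·M_1 = 6(Δ_0 - p'(0)) = 48 and h_1·M_1 + 2h_1·M_2 = 6(p'(2) - Δ_1) = 36.
Solving: M_0 = 39, M_1 = -30, M_2 = 33.
On [1, 2], p'(x) = b_1 + 2c_1·(x - 1) + 3d_1·(x - 1)² with b_1 = Δ_1 - h_1(2M_1 + M_2)/6 = -3/2, c_1 = M_1/2 = -15, d_1 = (M_2 - M_1)/(6h_1) = 21/2. So p'(1) = -3/2.

-1.5000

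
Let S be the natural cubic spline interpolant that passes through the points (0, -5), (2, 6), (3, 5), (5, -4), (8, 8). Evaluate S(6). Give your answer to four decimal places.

-3.3384

With σ_i denoting the second derivative at x_i, h_i = 2, 1, 2, 3, and Δ_i = (y_(i+1) − y_i)/h_i = 11/2, -1, -9/2, 4:
  2·σ_0 + 6·σ_1 + 1·σ_2 = 6(Δ_1 - Δ_0) = -39
  1·σ_1 + 6·σ_2 + 2·σ_3 = 6(Δ_2 - Δ_1) = -21
  2·σ_2 + 10·σ_3 + 3·σ_4 = 6(Δ_3 - Δ_2) = 51
Natural end conditions: σ_0 = σ_4 = 0.
Solving the tridiagonal system: σ_0 = 0, σ_1 = -936/163, σ_2 = -741/163, σ_3 = 1959/326, σ_4 = 0.
On [5, 8], S(x) = -4 - 655/326·(x - 5) + 1959/652·(x - 5)² - 653/1956·(x - 5)³.
With (x - 5) = 1: S(6) = -3265/978.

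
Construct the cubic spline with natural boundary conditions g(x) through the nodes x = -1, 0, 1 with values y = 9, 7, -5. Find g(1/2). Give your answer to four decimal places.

Let m_i = g''(x_i). Step sizes h_i = 1, 1; slopes of the chords Δ_i = (y_(i+1) - y_i)/h_i = -2, -12.
  1·m_0 + 4·m_1 + 1·m_2 = 6(Δ_1 - Δ_0) = -60
Natural end conditions: m_0 = m_2 = 0.
Solving: m_0 = 0, m_1 = -15, m_2 = 0.
On [0, 1], g(x) = 7 - 7·x - 15/2·x² + 5/2·x³.
With x = 1/2: g(1/2) = 31/16.

1.9375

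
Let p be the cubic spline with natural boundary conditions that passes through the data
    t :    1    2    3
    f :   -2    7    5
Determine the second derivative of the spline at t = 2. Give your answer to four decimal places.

-16.5000

With m_i denoting the second derivative at x_i, h_i = 1, 1, and Δ_i = (y_(i+1) − y_i)/h_i = 9, -2:
  1·m_0 + 4·m_1 + 1·m_2 = 6(Δ_1 - Δ_0) = -66
Natural end conditions: m_0 = m_2 = 0.
Solving the tridiagonal system: m_0 = 0, m_1 = -33/2, m_2 = 0.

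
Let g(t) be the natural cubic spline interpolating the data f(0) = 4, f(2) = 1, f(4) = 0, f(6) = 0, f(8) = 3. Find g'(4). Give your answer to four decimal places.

Put M_i = g'' at the i-th knot. Here h = (2, 2, 2, 2) and Δ = (-3/2, -1/2, 0, 3/2), so the interior equations h_(i-1)·M_(i-1) + 2(h_(i-1)+h_i)·M_i + h_i·M_(i+1) = 6(Δ_i − Δ_(i-1)) read
  2·M_0 + 8·M_1 + 2·M_2 = 6(Δ_1 - Δ_0) = 6
  2·M_1 + 8·M_2 + 2·M_3 = 6(Δ_2 - Δ_1) = 3
  2·M_2 + 8·M_3 + 2·M_4 = 6(Δ_3 - Δ_2) = 9
Natural end conditions: M_0 = M_4 = 0.
Forward elimination and back-substitution give M_0 = 0, M_1 = 87/112, M_2 = -3/28, M_3 = 129/112, M_4 = 0.
On [4, 6], g'(t) = b_2 + 2c_2·(t - 4) + 3d_2·(t - 4)² with b_2 = Δ_2 - h_2(2M_2 + M_3)/6 = -5/16, c_2 = M_2/2 = -3/56, d_2 = (M_3 - M_2)/(6h_2) = 47/448. So g'(4) = -5/16.

-0.3125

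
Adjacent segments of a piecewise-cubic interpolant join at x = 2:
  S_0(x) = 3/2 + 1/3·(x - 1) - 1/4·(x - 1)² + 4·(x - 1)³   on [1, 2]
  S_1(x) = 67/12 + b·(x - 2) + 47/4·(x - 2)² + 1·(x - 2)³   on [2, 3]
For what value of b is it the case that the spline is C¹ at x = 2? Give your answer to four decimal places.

11.8333

S_0'(x) = 1/3 - 1/2·(x - 1) + 12·(x - 1)², so S_0'(2) = 71/6. On the right, S_1'(2) = b, so b = 71/6.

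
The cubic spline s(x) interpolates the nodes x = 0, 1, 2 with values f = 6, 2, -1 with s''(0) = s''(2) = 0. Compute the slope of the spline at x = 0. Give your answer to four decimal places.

Let σ_i = s''(x_i). Step sizes h_i = 1, 1; slopes of the chords Δ_i = (y_(i+1) - y_i)/h_i = -4, -3.
  1·σ_0 + 4·σ_1 + 1·σ_2 = 6(Δ_1 - Δ_0) = 6
Natural end conditions: σ_0 = σ_2 = 0.
Forward elimination and back-substitution give σ_0 = 0, σ_1 = 3/2, σ_2 = 0.
On [0, 1], s'(x) = b_0 + 2c_0·x + 3d_0·x² with b_0 = Δ_0 - h_0(2σ_0 + σ_1)/6 = -17/4, c_0 = σ_0/2 = 0, d_0 = (σ_1 - σ_0)/(6h_0) = 1/4. So s'(0) = -17/4.

-4.2500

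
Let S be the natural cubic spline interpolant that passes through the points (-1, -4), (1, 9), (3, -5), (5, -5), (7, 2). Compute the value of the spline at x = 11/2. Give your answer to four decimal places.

With m_i denoting the second derivative at x_i, h_i = 2, 2, 2, 2, and Δ_i = (y_(i+1) − y_i)/h_i = 13/2, -7, 0, 7/2:
  2·m_0 + 8·m_1 + 2·m_2 = 6(Δ_1 - Δ_0) = -81
  2·m_1 + 8·m_2 + 2·m_3 = 6(Δ_2 - Δ_1) = 42
  2·m_2 + 8·m_3 + 2·m_4 = 6(Δ_3 - Δ_2) = 21
Natural end conditions: m_0 = m_4 = 0.
Forward elimination and back-substitution give m_0 = 0, m_1 = -681/56, m_2 = 57/7, m_3 = 33/56, m_4 = 0.
On [5, 7], S(x) = -5 + 87/28·(x - 5) + 33/112·(x - 5)² - 11/224·(x - 5)³.
With (x - 5) = 1/2: S(11/2) = -865/256.

-3.3789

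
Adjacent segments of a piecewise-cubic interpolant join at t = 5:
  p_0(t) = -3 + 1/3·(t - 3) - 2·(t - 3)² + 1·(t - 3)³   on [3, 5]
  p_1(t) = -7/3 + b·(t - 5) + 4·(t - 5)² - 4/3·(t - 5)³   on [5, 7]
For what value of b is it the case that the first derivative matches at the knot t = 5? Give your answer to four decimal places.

p_0'(t) = 1/3 - 4·(t - 3) + 3·(t - 3)², so p_0'(5) = 13/3. On the right, p_1'(5) = b, so b = 13/3.

4.3333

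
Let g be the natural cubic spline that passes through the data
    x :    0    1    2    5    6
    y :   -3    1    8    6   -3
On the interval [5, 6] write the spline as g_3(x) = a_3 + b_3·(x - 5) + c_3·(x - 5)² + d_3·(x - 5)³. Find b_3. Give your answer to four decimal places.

With M_i denoting the second derivative at x_i, h_i = 1, 1, 3, 1, and Δ_i = (y_(i+1) − y_i)/h_i = 4, 7, -2/3, -9:
  1·M_0 + 4·M_1 + 1·M_2 = 6(Δ_1 - Δ_0) = 18
  1·M_1 + 8·M_2 + 3·M_3 = 6(Δ_2 - Δ_1) = -46
  3·M_2 + 8·M_3 + 1·M_4 = 6(Δ_3 - Δ_2) = -50
Natural end conditions: M_0 = M_4 = 0.
Hence M_0 = 0, M_1 = 302/53, M_2 = -254/53, M_3 = -236/53, M_4 = 0.
On [5, 6], with g_3(x) = a_3 + b_3·(x - 5) + c_3·(x - 5)² + d_3·(x - 5)³: c_3 = M_3/2 = -118/53, d_3 = (M_4 - M_3)/(6h_3) = 118/159, b_3 = Δ_3 - h_3(2M_3 + M_4)/6 = -1195/159.

-7.5157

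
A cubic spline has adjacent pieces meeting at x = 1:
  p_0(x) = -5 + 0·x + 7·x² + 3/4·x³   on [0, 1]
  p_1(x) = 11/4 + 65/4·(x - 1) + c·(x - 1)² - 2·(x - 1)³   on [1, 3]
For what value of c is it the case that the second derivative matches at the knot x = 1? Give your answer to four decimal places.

9.2500

p_0''(x) = 14 + 9/2·x, so p_0''(1) = 37/2. On the right, p_1''(1) = 2c, so c = 37/4.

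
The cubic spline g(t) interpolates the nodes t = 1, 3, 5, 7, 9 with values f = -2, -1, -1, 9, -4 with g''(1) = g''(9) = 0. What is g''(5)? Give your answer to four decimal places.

6.8571

Put σ_i = g'' at the i-th knot. Here h = (2, 2, 2, 2) and Δ = (1/2, 0, 5, -13/2), so the interior equations h_(i-1)·σ_(i-1) + 2(h_(i-1)+h_i)·σ_i + h_i·σ_(i+1) = 6(Δ_i − Δ_(i-1)) read
  2·σ_0 + 8·σ_1 + 2·σ_2 = 6(Δ_1 - Δ_0) = -3
  2·σ_1 + 8·σ_2 + 2·σ_3 = 6(Δ_2 - Δ_1) = 30
  2·σ_2 + 8·σ_3 + 2·σ_4 = 6(Δ_3 - Δ_2) = -69
Natural end conditions: σ_0 = σ_4 = 0.
Solving: σ_0 = 0, σ_1 = -117/56, σ_2 = 48/7, σ_3 = -579/56, σ_4 = 0.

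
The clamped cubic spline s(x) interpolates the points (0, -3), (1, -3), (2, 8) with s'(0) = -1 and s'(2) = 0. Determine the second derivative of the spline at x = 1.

Put m_i = s'' at the i-th knot. Here h = (1, 1) and Δ = (0, 11), so the interior equations h_(i-1)·m_(i-1) + 2(h_(i-1)+h_i)·m_i + h_i·m_(i+1) = 6(Δ_i − Δ_(i-1)) read
  1·m_0 + 4·m_1 + 1·m_2 = 6(Δ_1 - Δ_0) = 66
Clamped end conditions give two more equations: 2h_0·m_0 + h_0·m_1 = 6(Δ_0 - s'(0)) = 6 and h_1·m_1 + 2h_1·m_2 = 6(s'(2) - Δ_1) = -66.
Solving the tridiagonal system: m_0 = -13, m_1 = 32, m_2 = -49.

32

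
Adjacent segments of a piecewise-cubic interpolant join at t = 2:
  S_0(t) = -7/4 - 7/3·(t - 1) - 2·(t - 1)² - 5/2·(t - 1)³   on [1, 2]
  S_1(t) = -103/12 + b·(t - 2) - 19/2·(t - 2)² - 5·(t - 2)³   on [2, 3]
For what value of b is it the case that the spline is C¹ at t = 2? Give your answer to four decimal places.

-13.8333

S_0'(t) = -7/3 - 4·(t - 1) - 15/2·(t - 1)², so S_0'(2) = -83/6. On the right, S_1'(2) = b, so b = -83/6.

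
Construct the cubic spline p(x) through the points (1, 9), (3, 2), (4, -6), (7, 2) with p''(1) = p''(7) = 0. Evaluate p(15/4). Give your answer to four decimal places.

-4.2455

With σ_i denoting the second derivative at x_i, h_i = 2, 1, 3, and Δ_i = (y_(i+1) − y_i)/h_i = -7/2, -8, 8/3:
  2·σ_0 + 6·σ_1 + 1·σ_2 = 6(Δ_1 - Δ_0) = -27
  1·σ_1 + 8·σ_2 + 3·σ_3 = 6(Δ_2 - Δ_1) = 64
Natural end conditions: σ_0 = σ_3 = 0.
Hence σ_0 = 0, σ_1 = -280/47, σ_2 = 411/47, σ_3 = 0.
On [3, 4], p(x) = 2 - 2107/282·(x - 3) - 140/47·(x - 3)² + 691/282·(x - 3)³.
With (x - 3) = 3/4: p(15/4) = -25541/6016.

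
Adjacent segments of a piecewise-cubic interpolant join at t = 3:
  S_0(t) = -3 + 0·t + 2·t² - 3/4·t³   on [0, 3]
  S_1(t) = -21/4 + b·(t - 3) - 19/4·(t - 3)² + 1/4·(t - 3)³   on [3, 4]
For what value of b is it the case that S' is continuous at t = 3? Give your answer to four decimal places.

S_0'(t) = 0 + 4·t - 9/4·t², so S_0'(3) = -33/4. On the right, S_1'(3) = b, so b = -33/4.

-8.2500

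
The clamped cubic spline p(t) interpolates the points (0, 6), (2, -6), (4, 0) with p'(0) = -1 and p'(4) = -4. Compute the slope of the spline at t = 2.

With M_i denoting the second derivative at x_i, h_i = 2, 2, and Δ_i = (y_(i+1) − y_i)/h_i = -6, 3:
  2·M_0 + 8·M_1 + 2·M_2 = 6(Δ_1 - Δ_0) = 54
Clamped end conditions give two more equations: 2h_0·M_0 + h_0·M_1 = 6(Δ_0 - p'(0)) = -30 and h_1·M_1 + 2h_1·M_2 = 6(p'(4) - Δ_1) = -42.
Forward elimination and back-substitution give M_0 = -15, M_1 = 15, M_2 = -18.
On [2, 4], p'(t) = b_1 + 2c_1·(t - 2) + 3d_1·(t - 2)² with b_1 = Δ_1 - h_1(2M_1 + M_2)/6 = -1, c_1 = M_1/2 = 15/2, d_1 = (M_2 - M_1)/(6h_1) = -11/4. So p'(2) = -1.

-1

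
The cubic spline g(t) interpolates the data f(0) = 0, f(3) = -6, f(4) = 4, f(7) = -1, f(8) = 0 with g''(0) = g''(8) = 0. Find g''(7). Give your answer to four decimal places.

6.7222

With M_i denoting the second derivative at x_i, h_i = 3, 1, 3, 1, and Δ_i = (y_(i+1) − y_i)/h_i = -2, 10, -5/3, 1:
  3·M_0 + 8·M_1 + 1·M_2 = 6(Δ_1 - Δ_0) = 72
  1·M_1 + 8·M_2 + 3·M_3 = 6(Δ_2 - Δ_1) = -70
  3·M_2 + 8·M_3 + 1·M_4 = 6(Δ_3 - Δ_2) = 16
Natural end conditions: M_0 = M_4 = 0.
Solving the tridiagonal system: M_0 = 0, M_1 = 571/54, M_2 = -340/27, M_3 = 121/18, M_4 = 0.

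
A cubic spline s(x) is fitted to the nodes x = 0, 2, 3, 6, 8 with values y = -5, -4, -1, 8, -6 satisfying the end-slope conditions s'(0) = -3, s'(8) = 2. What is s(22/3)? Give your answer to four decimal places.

-3.8486

Put M_i = s'' at the i-th knot. Here h = (2, 1, 3, 2) and Δ = (1/2, 3, 3, -7), so the interior equations h_(i-1)·M_(i-1) + 2(h_(i-1)+h_i)·M_i + h_i·M_(i+1) = 6(Δ_i − Δ_(i-1)) read
  2·M_0 + 6·M_1 + 1·M_2 = 6(Δ_1 - Δ_0) = 15
  1·M_1 + 8·M_2 + 3·M_3 = 6(Δ_2 - Δ_1) = 0
  3·M_2 + 10·M_3 + 2·M_4 = 6(Δ_3 - Δ_2) = -60
Clamped end conditions give two more equations: 2h_0·M_0 + h_0·M_1 = 6(Δ_0 - s'(0)) = 21 and h_3·M_3 + 2h_3·M_4 = 6(s'(8) - Δ_3) = 54.
Solving: M_0 = 709/136, M_1 = 5/68, M_2 = 281/68, M_3 = -751/68, M_4 = 2587/136.
On [6, 8], s(x) = 8 - 813/136·(x - 6) - 751/136·(x - 6)² + 1363/544·(x - 6)³.
With (x - 6) = 4/3: s(22/3) = -3533/918.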